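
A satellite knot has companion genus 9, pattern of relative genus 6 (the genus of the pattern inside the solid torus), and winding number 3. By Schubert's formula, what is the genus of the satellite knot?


Schubert: g(satellite) = g_rel(pattern) + |winding| * g(companion),
where g_rel(pattern) is the genus of the pattern relative to the solid torus.
= 6 + 3 * 9
= 6 + 27 = 33

33


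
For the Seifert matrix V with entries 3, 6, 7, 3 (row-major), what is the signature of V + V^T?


Step 1: V + V^T = [[6, 13], [13, 6]]
Step 2: trace = 12, det = -133
Step 3: Discriminant = 12^2 - 4*(-133) = 676
Step 4: Eigenvalues: 19, -7
Step 5: Signature = (# positive eigenvalues) - (# negative eigenvalues) = 0

0


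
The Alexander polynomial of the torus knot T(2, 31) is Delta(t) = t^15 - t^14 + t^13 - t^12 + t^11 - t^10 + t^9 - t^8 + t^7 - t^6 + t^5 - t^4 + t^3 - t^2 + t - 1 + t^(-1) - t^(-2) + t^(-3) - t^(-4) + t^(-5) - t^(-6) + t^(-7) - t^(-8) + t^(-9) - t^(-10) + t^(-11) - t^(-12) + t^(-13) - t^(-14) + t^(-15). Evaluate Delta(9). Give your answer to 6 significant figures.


Substituting t = 9 into Delta(t) = t^15 - t^14 + t^13 - t^12 + t^11 - t^10 + t^9 - t^8 + t^7 - t^6 + t^5 - t^4 + t^3 - t^2 + t - 1 + t^(-1) - t^(-2) + t^(-3) - t^(-4) + t^(-5) - t^(-6) + t^(-7) - t^(-8) + t^(-9) - t^(-10) + t^(-11) - t^(-12) + t^(-13) - t^(-14) + t^(-15):
Term values: (205891132094649) + (-22876792454961) + (2541865828329) + (-282429536481) + (31381059609) + (-3486784401) + (387420489) + (-43046721) + (4782969) + (-531441) + (59049) + (-6561) + (729) + (-81) + (9) + (-1) + (0.111111) + (-0.0123457) + (0.00137174) + (-0.000152416) + (1.69351e-05) + (-1.88168e-06) + (2.09075e-07) + (-2.32306e-08) + (2.58117e-09) + (-2.86797e-10) + (3.18664e-11) + (-3.54071e-12) + (3.93412e-13) + (-4.37124e-14) + (4.85694e-15)
Sum = 1.853020189e+14
Rounded to 6 significant figures: 1.85302e+14

1.85302e+14


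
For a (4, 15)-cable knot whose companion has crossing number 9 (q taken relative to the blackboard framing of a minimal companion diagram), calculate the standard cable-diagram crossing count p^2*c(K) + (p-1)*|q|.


Step 1: Each of the c(K) crossings of the companion diagram becomes p*p = p^2 crossings among the p parallel strands, and each of the |q| twists s_1 s_2 ... s_(p-1) adds (p-1) crossings.
  Crossings = p^2 * c(K) + (p-1)*|q|
Step 2: = 4^2 * 9 + (4-1)*15
Step 3: = 16*9 + 3*15
Step 4: = 144 + 45 = 189

189


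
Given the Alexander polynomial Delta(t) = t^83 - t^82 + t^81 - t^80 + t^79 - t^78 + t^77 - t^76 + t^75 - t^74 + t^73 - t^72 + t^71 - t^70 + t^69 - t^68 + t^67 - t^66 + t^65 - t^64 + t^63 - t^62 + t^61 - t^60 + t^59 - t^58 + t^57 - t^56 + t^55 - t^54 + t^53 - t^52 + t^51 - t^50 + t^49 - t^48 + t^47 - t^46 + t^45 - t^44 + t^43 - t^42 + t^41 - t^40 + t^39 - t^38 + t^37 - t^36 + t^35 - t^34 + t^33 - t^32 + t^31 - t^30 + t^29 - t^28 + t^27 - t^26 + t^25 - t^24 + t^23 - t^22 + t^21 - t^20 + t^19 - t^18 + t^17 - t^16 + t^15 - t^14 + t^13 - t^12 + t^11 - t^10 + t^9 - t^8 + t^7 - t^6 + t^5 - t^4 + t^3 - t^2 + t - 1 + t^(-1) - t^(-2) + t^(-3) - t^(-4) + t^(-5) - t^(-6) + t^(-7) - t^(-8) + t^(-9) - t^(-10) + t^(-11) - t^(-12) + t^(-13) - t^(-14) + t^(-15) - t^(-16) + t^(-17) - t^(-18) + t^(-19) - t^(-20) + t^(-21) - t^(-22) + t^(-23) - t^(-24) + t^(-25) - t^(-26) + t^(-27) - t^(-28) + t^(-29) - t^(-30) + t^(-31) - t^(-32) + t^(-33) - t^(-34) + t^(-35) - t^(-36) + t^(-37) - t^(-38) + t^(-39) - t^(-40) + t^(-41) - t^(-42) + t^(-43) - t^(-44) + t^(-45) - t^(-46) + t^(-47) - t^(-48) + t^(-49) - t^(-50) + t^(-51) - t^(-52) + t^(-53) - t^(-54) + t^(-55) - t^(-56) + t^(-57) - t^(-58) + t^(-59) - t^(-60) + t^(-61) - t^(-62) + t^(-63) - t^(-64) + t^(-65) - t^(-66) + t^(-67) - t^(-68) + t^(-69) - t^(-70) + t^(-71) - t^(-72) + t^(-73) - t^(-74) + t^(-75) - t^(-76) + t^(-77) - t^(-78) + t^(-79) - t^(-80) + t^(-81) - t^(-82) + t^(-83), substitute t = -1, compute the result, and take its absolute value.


Step 1: The polynomial has 167 terms with alternating signs, exponents from 83 down to -83.
Step 2: Substitute t = -1. The i-th term has coefficient (-1)^i and exponent (m-i),
  so its value is (-1)^i * (-1)^(m-i) = (-1)^m = -1 for every i.
Step 3: All 167 terms equal -1, so Delta(-1) = 167 * (-1) = -167
Step 4: |Delta(-1)| = 167

167


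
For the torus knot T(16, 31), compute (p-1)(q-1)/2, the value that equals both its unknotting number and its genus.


For a torus knot T(p,q), both the unknotting number and genus equal (p-1)(q-1)/2.
= (16-1)(31-1)/2
= 15*30/2
= 450/2 = 225

225


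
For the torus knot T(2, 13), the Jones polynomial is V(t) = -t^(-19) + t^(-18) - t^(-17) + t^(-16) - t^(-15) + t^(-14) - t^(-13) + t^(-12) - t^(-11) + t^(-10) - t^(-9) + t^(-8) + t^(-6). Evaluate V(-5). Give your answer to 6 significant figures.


Substituting t = -5 into V(t) = -t^(-19) + t^(-18) - t^(-17) + t^(-16) - t^(-15) + t^(-14) - t^(-13) + t^(-12) - t^(-11) + t^(-10) - t^(-9) + t^(-8) + t^(-6):
  (-)t^(-19) = 5.24288e-14
  (+)t^(-18) = 2.62144e-13
  (-)t^(-17) = 1.31072e-12
  (+)t^(-16) = 6.5536e-12
  (-)t^(-15) = 3.2768e-11
  (+)t^(-14) = 1.6384e-10
  (-)t^(-13) = 8.192e-10
  (+)t^(-12) = 4.096e-09
  (-)t^(-11) = 2.048e-08
  (+)t^(-10) = 1.024e-07
  (-)t^(-9) = 5.12e-07
  (+)t^(-8) = 2.56e-06
  (+)t^(-6) = 6.4e-05
Sum = (5.24288e-14) + (2.62144e-13) + (1.31072e-12) + (6.5536e-12) + (3.2768e-11) + (1.6384e-10) + (8.192e-10) + (4.096e-09) + (2.048e-08) + (1.024e-07) + (5.12e-07) + (2.56e-06) + (6.4e-05)
= 6.719999999e-05
Rounded to 6 significant figures: 6.72e-05

6.72e-05


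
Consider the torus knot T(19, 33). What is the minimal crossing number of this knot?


For a torus knot T(p, q) with gcd(p,q)=1,
the crossing number is min(p*(q-1), q*(p-1)).
p*(q-1) = 19*32 = 608
q*(p-1) = 33*18 = 594
min(608, 594) = 594

594


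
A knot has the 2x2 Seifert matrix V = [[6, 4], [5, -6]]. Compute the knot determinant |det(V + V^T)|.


Step 1: Form V + V^T where V = [[6, 4], [5, -6]]
  V^T = [[6, 5], [4, -6]]
  V + V^T = [[12, 9], [9, -12]]
Step 2: det(V + V^T) = 12*(-12) - 9*9
  = -144 - 81 = -225
Step 3: Knot determinant = |det(V + V^T)| = |-225| = 225

225


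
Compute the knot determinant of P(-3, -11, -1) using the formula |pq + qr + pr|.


Step 1: Compute pq + qr + pr.
pq = (-3)*(-11) = 33
qr = (-11)*(-1) = 11
pr = (-3)*(-1) = 3
pq + qr + pr = 33 + 11 + 3 = 47
Step 2: Take absolute value.
det(P(-3,-11,-1)) = |47| = 47

47


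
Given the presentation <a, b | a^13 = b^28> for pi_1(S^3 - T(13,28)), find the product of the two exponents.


The relation is a^13 = b^28.
Product of exponents = 13 * 28
= 364

364


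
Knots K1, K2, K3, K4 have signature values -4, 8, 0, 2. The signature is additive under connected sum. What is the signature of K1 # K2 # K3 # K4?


The signature is additive under connected sum.
signature(K1 # K2 # K3 # K4) = (-4) + (8) + (0) + (2)
= 6

6


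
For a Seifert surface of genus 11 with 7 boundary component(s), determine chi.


chi = 2 - 2g - b
= 2 - 2*11 - 7
= 2 - 22 - 7 = -27

-27


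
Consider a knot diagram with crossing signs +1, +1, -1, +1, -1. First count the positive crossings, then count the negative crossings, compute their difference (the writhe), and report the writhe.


Step 1: Count positive crossings (+1).
Positive crossings: 3
Step 2: Count negative crossings (-1).
Negative crossings: 2
Step 3: Writhe = (positive) - (negative)
w = 3 - 2 = 1
Step 4: |w| = 1, and w is positive

1


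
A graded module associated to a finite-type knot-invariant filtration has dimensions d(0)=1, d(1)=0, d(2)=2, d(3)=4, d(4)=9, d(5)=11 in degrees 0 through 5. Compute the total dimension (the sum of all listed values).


Total dimension = d(0) + d(1) + ... + d(5)
= 1 + 0 + 2 + 4 + 9 + 11
= 27

27


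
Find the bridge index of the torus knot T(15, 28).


The bridge number of T(p,q) is min(p,q).
min(15, 28) = 15

15


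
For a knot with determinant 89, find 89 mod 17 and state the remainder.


Step 1: A knot is p-colorable if and only if p divides its determinant.
Step 2: Compute 89 mod 17.
89 = 5 * 17 + 4
Step 3: 89 mod 17 = 4
Step 4: The knot is 17-colorable: no

4


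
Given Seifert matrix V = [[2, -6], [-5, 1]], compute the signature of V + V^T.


Step 1: V + V^T = [[4, -11], [-11, 2]]
Step 2: trace = 6, det = -113
Step 3: Discriminant = 6^2 - 4*(-113) = 488
Step 4: Eigenvalues: 14.0454, -8.04536
Step 5: Signature = (# positive eigenvalues) - (# negative eigenvalues) = 0

0


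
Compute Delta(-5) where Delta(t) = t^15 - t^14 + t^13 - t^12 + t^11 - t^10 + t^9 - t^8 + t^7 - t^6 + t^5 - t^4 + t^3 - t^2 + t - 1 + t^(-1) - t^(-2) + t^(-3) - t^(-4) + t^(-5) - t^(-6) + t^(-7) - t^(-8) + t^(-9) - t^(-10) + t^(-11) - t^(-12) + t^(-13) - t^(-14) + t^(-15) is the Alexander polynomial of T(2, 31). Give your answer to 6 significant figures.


Substituting t = -5 into Delta(t) = t^15 - t^14 + t^13 - t^12 + t^11 - t^10 + t^9 - t^8 + t^7 - t^6 + t^5 - t^4 + t^3 - t^2 + t - 1 + t^(-1) - t^(-2) + t^(-3) - t^(-4) + t^(-5) - t^(-6) + t^(-7) - t^(-8) + t^(-9) - t^(-10) + t^(-11) - t^(-12) + t^(-13) - t^(-14) + t^(-15):
Term values: (-30517578125) + (-6103515625) + (-1220703125) + (-244140625) + (-48828125) + (-9765625) + (-1953125) + (-390625) + (-78125) + (-15625) + (-3125) + (-625) + (-125) + (-25) + (-5) + (-1) + (-0.2) + (-0.04) + (-0.008) + (-0.0016) + (-0.00032) + (-6.4e-05) + (-1.28e-05) + (-2.56e-06) + (-5.12e-07) + (-1.024e-07) + (-2.048e-08) + (-4.096e-09) + (-8.192e-10) + (-1.6384e-10) + (-3.2768e-11)
Sum = -3.814697266e+10
Rounded to 6 significant figures: -3.8147e+10

-3.8147e+10


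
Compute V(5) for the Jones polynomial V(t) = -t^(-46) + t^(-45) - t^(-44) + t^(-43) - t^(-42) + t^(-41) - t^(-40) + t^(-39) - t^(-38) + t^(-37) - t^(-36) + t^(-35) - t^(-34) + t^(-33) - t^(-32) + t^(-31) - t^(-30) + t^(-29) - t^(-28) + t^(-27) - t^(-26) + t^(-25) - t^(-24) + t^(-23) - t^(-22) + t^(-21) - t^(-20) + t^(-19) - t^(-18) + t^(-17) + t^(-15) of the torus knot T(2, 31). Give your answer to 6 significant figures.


Substituting t = 5 into V(t) = -t^(-46) + t^(-45) - t^(-44) + t^(-43) - t^(-42) + t^(-41) - t^(-40) + t^(-39) - t^(-38) + t^(-37) - t^(-36) + t^(-35) - t^(-34) + t^(-33) - t^(-32) + t^(-31) - t^(-30) + t^(-29) - t^(-28) + t^(-27) - t^(-26) + t^(-25) - t^(-24) + t^(-23) - t^(-22) + t^(-21) - t^(-20) + t^(-19) - t^(-18) + t^(-17) + t^(-15):
  (-)t^(-46) = -7.03687e-33
  (+)t^(-45) = 3.51844e-32
  (-)t^(-44) = -1.75922e-31
  (+)t^(-43) = 8.79609e-31
  (-)t^(-42) = -4.39805e-30
  (+)t^(-41) = 2.19902e-29
  (-)t^(-40) = -1.09951e-28
  (+)t^(-39) = 5.49756e-28
  (-)t^(-38) = -2.74878e-27
  (+)t^(-37) = 1.37439e-26
  (-)t^(-36) = -6.87195e-26
  (+)t^(-35) = 3.43597e-25
  (-)t^(-34) = -1.71799e-24
  (+)t^(-33) = 8.58993e-24
  (-)t^(-32) = -4.29497e-23
  (+)t^(-31) = 2.14748e-22
  (-)t^(-30) = -1.07374e-21
  (+)t^(-29) = 5.36871e-21
  (-)t^(-28) = -2.68435e-20
  (+)t^(-27) = 1.34218e-19
  (-)t^(-26) = -6.71089e-19
  (+)t^(-25) = 3.35544e-18
  (-)t^(-24) = -1.67772e-17
  (+)t^(-23) = 8.38861e-17
  (-)t^(-22) = -4.1943e-16
  (+)t^(-21) = 2.09715e-15
  (-)t^(-20) = -1.04858e-14
  (+)t^(-19) = 5.24288e-14
  (-)t^(-18) = -2.62144e-13
  (+)t^(-17) = 1.31072e-12
  (+)t^(-15) = 3.2768e-11
Sum = (-7.03687e-33) + (3.51844e-32) + (-1.75922e-31) + (8.79609e-31) + (-4.39805e-30) + (2.19902e-29) + (-1.09951e-28) + (5.49756e-28) + (-2.74878e-27) + (1.37439e-26) + (-6.87195e-26) + (3.43597e-25) + (-1.71799e-24) + (8.58993e-24) + (-4.29497e-23) + (2.14748e-22) + (-1.07374e-21) + (5.36871e-21) + (-2.68435e-20) + (1.34218e-19) + (-6.71089e-19) + (3.35544e-18) + (-1.67772e-17) + (8.38861e-17) + (-4.1943e-16) + (2.09715e-15) + (-1.04858e-14) + (5.24288e-14) + (-2.62144e-13) + (1.31072e-12) + (3.2768e-11)
= 3.386026667e-11
Rounded to 6 significant figures: 3.38603e-11

3.38603e-11


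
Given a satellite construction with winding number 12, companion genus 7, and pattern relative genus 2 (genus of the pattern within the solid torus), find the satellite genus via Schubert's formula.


Schubert: g(satellite) = g_rel(pattern) + |winding| * g(companion),
where g_rel(pattern) is the genus of the pattern relative to the solid torus.
= 2 + 12 * 7
= 2 + 84 = 86

86


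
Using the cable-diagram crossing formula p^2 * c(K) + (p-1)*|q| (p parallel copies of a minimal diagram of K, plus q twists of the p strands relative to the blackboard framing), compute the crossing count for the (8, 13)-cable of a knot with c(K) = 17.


Step 1: Each of the c(K) crossings of the companion diagram becomes p*p = p^2 crossings among the p parallel strands, and each of the |q| twists s_1 s_2 ... s_(p-1) adds (p-1) crossings.
  Crossings = p^2 * c(K) + (p-1)*|q|
Step 2: = 8^2 * 17 + (8-1)*13
Step 3: = 64*17 + 7*13
Step 4: = 1088 + 91 = 1179

1179


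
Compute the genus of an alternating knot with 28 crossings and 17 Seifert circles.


For alternating knots, g = (c - s + 1)/2.
= (28 - 17 + 1)/2
= 12/2 = 6

6


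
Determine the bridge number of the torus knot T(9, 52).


The bridge number of T(p,q) is min(p,q).
min(9, 52) = 9

9


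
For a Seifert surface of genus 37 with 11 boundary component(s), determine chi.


chi = 2 - 2g - b
= 2 - 2*37 - 11
= 2 - 74 - 11 = -83

-83


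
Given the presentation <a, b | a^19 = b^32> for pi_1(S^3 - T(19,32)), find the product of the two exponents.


The relation is a^19 = b^32.
Product of exponents = 19 * 32
= 608

608


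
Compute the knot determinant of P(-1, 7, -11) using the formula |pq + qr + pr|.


Step 1: Compute pq + qr + pr.
pq = (-1)*7 = -7
qr = 7*(-11) = -77
pr = (-1)*(-11) = 11
pq + qr + pr = -7 + (-77) + 11 = -73
Step 2: Take absolute value.
det(P(-1,7,-11)) = |-73| = 73

73


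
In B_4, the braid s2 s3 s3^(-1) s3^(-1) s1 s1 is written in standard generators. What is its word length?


The word length counts the number of generators (including inverses).
Listing each generator: s2, s3, s3^(-1), s3^(-1), s1, s1
There are 6 generators in this braid word.

6


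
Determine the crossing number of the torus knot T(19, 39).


For a torus knot T(p, q) with gcd(p,q)=1,
the crossing number is min(p*(q-1), q*(p-1)).
p*(q-1) = 19*38 = 722
q*(p-1) = 39*18 = 702
min(722, 702) = 702

702


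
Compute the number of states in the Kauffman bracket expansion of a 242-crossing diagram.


Each crossing contributes 2 choices (A-smoothing or B-smoothing).
Total states = 2^242 = 7067388259113537318333190002971674063309935587502475832486424805170479104

7067388259113537318333190002971674063309935587502475832486424805170479104


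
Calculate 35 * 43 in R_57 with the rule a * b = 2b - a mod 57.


35 * 43 = 2*43 - 35 mod 57
= 86 - 35 mod 57
= 51 mod 57 = 51

51


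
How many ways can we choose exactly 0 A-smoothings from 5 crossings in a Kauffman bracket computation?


We choose which 0 of 5 crossings get A-smoothings.
C(5, 0) = 5! / (0! * 5!)
= 1

1


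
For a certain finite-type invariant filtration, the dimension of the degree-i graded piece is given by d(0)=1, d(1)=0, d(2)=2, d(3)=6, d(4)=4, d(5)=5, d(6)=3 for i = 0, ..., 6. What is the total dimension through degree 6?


Total dimension = d(0) + d(1) + ... + d(6)
= 1 + 0 + 2 + 6 + 4 + 5 + 3
= 21

21


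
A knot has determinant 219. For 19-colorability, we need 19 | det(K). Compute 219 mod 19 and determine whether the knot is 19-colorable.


Step 1: A knot is p-colorable if and only if p divides its determinant.
Step 2: Compute 219 mod 19.
219 = 11 * 19 + 10
Step 3: 219 mod 19 = 10
Step 4: The knot is 19-colorable: no

10


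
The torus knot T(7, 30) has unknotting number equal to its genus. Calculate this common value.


For a torus knot T(p,q), both the unknotting number and genus equal (p-1)(q-1)/2.
= (7-1)(30-1)/2
= 6*29/2
= 174/2 = 87

87


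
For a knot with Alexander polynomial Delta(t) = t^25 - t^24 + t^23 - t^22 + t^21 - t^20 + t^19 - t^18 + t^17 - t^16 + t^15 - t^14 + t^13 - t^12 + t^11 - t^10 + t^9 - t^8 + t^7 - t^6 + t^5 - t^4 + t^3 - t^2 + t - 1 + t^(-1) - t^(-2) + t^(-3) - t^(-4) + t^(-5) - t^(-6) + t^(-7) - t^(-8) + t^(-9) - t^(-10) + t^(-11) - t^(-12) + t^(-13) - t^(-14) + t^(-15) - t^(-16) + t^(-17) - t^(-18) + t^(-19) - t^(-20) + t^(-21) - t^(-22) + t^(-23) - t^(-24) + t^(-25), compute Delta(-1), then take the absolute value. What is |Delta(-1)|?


Step 1: The polynomial has 51 terms with alternating signs, exponents from 25 down to -25.
Step 2: Substitute t = -1. The i-th term has coefficient (-1)^i and exponent (m-i),
  so its value is (-1)^i * (-1)^(m-i) = (-1)^m = -1 for every i.
Step 3: All 51 terms equal -1, so Delta(-1) = 51 * (-1) = -51
Step 4: |Delta(-1)| = 51

51


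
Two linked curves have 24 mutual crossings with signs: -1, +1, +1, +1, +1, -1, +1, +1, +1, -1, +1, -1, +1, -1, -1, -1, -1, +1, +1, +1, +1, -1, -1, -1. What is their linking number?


Step 1: Count positive crossings: 13
Step 2: Count negative crossings: 11
Step 3: Sum of signs = 13 - 11 = 2
Step 4: Linking number = sum/2 = 2/2 = 1

1


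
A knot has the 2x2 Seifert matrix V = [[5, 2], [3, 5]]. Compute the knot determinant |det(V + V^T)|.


Step 1: Form V + V^T where V = [[5, 2], [3, 5]]
  V^T = [[5, 3], [2, 5]]
  V + V^T = [[10, 5], [5, 10]]
Step 2: det(V + V^T) = 10*10 - 5*5
  = 100 - 25 = 75
Step 3: Knot determinant = |det(V + V^T)| = |75| = 75

75


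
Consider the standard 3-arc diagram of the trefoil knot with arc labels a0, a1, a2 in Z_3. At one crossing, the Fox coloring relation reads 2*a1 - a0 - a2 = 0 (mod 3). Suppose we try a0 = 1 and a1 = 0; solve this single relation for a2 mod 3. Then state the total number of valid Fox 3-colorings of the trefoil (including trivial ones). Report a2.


Step 1: Apply the given crossing relation 2*a1 - a0 - a2 = 0 (mod 3).
  a2 = 2*a1 - a0 mod 3
  a2 = 2*0 - 1 mod 3
  a2 = 0 - 1 mod 3
  a2 = -1 mod 3 = 2
Step 2: The trefoil has determinant 3.
  Number of Fox p-colorings (p prime) is p^2 if p = 3, else p.
  Since p = 3 divides det = 3, the trefoil is 3-colorable.
  (Indeed for p = 3 any choice of a0, a1 extends to a valid coloring; the trial (a0, a1, a2) = (1, 0, 2) satisfies all three crossing relations.)
  Total colorings = 3^2 = 9
Step 3: a2 = 2, total Fox 3-colorings = 9

2


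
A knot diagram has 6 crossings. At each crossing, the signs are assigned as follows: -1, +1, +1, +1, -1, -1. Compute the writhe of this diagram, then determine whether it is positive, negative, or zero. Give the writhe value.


Step 1: Count positive crossings (+1).
Positive crossings: 3
Step 2: Count negative crossings (-1).
Negative crossings: 3
Step 3: Writhe = (positive) - (negative)
w = 3 - 3 = 0
Step 4: |w| = 0, and w is zero

0


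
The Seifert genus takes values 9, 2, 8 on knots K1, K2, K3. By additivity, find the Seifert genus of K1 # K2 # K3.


The Seifert genus is additive under connected sum.
Seifert genus(K1 # K2 # K3) = (9) + (2) + (8)
= 19

19


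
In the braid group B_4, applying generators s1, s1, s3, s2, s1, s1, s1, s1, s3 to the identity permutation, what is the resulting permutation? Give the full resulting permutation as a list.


Starting with identity [1, 2, 3, 4].
Apply generators in sequence:
  After s1: [2, 1, 3, 4]
  After s1: [1, 2, 3, 4]
  After s3: [1, 2, 4, 3]
  After s2: [1, 4, 2, 3]
  After s1: [4, 1, 2, 3]
  After s1: [1, 4, 2, 3]
  After s1: [4, 1, 2, 3]
  After s1: [1, 4, 2, 3]
  After s3: [1, 4, 3, 2]
Final permutation: [1, 4, 3, 2]

[1, 4, 3, 2]


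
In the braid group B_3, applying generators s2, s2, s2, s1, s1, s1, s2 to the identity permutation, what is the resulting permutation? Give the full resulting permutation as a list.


Starting with identity [1, 2, 3].
Apply generators in sequence:
  After s2: [1, 3, 2]
  After s2: [1, 2, 3]
  After s2: [1, 3, 2]
  After s1: [3, 1, 2]
  After s1: [1, 3, 2]
  After s1: [3, 1, 2]
  After s2: [3, 2, 1]
Final permutation: [3, 2, 1]

[3, 2, 1]


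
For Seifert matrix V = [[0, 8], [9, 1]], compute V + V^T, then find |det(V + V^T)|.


Step 1: Form V + V^T where V = [[0, 8], [9, 1]]
  V^T = [[0, 9], [8, 1]]
  V + V^T = [[0, 17], [17, 2]]
Step 2: det(V + V^T) = 0*2 - 17*17
  = 0 - 289 = -289
Step 3: Knot determinant = |det(V + V^T)| = |-289| = 289

289


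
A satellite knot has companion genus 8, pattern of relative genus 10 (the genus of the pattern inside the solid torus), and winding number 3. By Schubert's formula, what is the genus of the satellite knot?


Schubert: g(satellite) = g_rel(pattern) + |winding| * g(companion),
where g_rel(pattern) is the genus of the pattern relative to the solid torus.
= 10 + 3 * 8
= 10 + 24 = 34

34


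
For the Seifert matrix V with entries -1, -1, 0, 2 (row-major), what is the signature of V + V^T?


Step 1: V + V^T = [[-2, -1], [-1, 4]]
Step 2: trace = 2, det = -9
Step 3: Discriminant = 2^2 - 4*(-9) = 40
Step 4: Eigenvalues: 4.16228, -2.16228
Step 5: Signature = (# positive eigenvalues) - (# negative eigenvalues) = 0

0


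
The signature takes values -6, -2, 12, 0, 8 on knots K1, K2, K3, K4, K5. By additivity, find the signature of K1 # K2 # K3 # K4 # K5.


The signature is additive under connected sum.
signature(K1 # K2 # K3 # K4 # K5) = (-6) + (-2) + (12) + (0) + (8)
= 12

12


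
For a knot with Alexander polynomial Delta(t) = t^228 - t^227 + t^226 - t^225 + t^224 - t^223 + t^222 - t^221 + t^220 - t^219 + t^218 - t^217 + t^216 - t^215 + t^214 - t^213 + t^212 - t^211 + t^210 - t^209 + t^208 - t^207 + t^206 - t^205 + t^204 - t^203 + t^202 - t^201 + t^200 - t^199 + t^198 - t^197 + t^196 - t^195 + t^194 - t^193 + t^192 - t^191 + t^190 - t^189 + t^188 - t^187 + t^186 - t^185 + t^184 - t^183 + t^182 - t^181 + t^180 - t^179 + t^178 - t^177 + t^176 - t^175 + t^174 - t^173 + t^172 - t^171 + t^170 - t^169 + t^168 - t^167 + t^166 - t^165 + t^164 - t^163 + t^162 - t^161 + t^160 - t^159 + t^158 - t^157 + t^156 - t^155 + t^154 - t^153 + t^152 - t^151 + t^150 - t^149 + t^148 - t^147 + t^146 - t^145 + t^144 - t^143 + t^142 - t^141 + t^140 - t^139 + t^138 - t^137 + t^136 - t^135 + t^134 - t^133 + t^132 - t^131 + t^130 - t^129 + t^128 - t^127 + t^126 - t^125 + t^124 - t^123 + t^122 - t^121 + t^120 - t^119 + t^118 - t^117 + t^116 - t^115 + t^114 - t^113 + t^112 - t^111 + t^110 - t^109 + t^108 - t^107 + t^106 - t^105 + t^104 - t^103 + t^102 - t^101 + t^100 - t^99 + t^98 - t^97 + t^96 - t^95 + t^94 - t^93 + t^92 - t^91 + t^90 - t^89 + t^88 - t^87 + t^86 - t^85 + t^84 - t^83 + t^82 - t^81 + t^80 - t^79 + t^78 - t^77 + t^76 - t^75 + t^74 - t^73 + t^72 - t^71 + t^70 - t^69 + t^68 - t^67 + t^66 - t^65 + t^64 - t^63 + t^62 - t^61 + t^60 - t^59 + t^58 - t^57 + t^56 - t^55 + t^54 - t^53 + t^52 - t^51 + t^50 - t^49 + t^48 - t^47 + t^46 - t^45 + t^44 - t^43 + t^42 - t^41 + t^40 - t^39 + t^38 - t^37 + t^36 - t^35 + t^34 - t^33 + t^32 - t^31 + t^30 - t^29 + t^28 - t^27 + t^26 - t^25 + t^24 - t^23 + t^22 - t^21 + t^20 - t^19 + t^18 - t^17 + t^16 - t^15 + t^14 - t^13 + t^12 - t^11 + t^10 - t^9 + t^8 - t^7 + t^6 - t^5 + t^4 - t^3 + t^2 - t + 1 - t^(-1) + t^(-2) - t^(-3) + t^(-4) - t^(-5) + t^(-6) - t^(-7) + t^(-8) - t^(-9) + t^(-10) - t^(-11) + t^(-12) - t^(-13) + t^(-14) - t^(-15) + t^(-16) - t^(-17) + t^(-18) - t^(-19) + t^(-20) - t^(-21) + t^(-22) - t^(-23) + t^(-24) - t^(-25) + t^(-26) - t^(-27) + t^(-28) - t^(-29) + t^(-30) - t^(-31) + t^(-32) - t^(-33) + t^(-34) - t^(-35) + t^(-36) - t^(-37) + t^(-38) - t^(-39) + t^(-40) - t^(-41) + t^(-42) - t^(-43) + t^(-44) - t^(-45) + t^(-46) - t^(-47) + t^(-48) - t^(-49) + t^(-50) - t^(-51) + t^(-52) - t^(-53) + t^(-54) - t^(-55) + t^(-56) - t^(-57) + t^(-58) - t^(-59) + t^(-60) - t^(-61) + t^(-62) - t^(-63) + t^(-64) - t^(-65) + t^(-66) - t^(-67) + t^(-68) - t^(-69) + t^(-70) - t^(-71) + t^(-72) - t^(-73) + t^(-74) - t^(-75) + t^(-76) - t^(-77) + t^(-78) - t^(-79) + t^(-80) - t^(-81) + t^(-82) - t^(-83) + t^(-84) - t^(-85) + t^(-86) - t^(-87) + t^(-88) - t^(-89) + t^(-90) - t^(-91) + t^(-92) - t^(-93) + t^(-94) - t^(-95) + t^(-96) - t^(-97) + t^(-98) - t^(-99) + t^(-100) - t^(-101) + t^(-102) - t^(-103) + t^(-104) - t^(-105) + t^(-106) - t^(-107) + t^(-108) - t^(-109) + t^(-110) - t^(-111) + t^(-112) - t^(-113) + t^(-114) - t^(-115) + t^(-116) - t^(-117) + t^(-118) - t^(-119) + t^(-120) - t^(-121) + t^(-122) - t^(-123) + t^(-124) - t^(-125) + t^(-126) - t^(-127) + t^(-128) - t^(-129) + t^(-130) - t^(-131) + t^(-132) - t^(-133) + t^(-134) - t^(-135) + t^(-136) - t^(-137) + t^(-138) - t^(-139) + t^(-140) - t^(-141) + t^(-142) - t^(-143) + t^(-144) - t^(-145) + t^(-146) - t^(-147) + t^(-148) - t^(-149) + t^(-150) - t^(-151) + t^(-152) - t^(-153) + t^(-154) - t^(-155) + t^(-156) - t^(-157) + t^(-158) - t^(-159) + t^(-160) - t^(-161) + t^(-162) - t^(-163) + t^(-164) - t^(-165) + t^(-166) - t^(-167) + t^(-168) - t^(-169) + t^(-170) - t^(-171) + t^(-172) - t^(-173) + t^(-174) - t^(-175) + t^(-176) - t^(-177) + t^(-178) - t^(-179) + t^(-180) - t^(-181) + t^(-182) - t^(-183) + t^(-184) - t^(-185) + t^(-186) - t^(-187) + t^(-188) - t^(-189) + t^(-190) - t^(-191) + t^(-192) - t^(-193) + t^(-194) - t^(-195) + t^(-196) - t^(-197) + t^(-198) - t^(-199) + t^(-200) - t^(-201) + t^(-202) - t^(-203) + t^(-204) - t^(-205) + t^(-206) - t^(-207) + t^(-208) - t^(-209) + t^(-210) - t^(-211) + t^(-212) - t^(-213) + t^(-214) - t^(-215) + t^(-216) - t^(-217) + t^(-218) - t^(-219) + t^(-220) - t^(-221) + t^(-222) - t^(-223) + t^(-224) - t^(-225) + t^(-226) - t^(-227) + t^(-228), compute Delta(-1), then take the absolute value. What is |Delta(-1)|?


Step 1: The polynomial has 457 terms with alternating signs, exponents from 228 down to -228.
Step 2: Substitute t = -1. The i-th term has coefficient (-1)^i and exponent (m-i),
  so its value is (-1)^i * (-1)^(m-i) = (-1)^m = 1 for every i.
Step 3: All 457 terms equal 1, so Delta(-1) = 457 * (1) = 457
Step 4: |Delta(-1)| = 457

457


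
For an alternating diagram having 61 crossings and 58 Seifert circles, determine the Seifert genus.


For alternating knots, g = (c - s + 1)/2.
= (61 - 58 + 1)/2
= 4/2 = 2

2


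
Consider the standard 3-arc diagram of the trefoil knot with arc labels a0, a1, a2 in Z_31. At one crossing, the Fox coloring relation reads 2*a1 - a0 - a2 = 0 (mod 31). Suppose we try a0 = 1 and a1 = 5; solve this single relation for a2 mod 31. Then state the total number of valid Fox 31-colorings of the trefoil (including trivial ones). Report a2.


Step 1: Apply the given crossing relation 2*a1 - a0 - a2 = 0 (mod 31).
  a2 = 2*a1 - a0 mod 31
  a2 = 2*5 - 1 mod 31
  a2 = 10 - 1 mod 31
  a2 = 9 mod 31 = 9
Step 2: The trefoil has determinant 3.
  Number of Fox p-colorings (p prime) is p^2 if p = 3, else p.
  Since 31 does not divide 3, only trivial (constant) colorings exist.
  (So the trial a0 = 1, a1 = 5 with a0 != a1 does NOT extend to a valid coloring of the whole trefoil: the other two crossing relations require 3*(a1 - a0) = 0 (mod 31), which fails.)
  Total colorings = 31
Step 3: a2 = 9, total Fox 31-colorings = 31

9


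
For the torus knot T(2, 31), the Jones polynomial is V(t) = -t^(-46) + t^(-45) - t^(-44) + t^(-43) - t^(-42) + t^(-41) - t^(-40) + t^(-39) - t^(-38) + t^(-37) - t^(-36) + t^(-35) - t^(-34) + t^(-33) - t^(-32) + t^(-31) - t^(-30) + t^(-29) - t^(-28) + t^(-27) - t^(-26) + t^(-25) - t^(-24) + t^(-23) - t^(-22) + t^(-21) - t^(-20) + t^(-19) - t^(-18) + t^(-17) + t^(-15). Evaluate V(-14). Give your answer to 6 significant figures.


Substituting t = -14 into V(t) = -t^(-46) + t^(-45) - t^(-44) + t^(-43) - t^(-42) + t^(-41) - t^(-40) + t^(-39) - t^(-38) + t^(-37) - t^(-36) + t^(-35) - t^(-34) + t^(-33) - t^(-32) + t^(-31) - t^(-30) + t^(-29) - t^(-28) + t^(-27) - t^(-26) + t^(-25) - t^(-24) + t^(-23) - t^(-22) + t^(-21) - t^(-20) + t^(-19) - t^(-18) + t^(-17) + t^(-15):
  (-)t^(-46) = -1.89719e-53
  (+)t^(-45) = -2.65606e-52
  (-)t^(-44) = -3.71849e-51
  (+)t^(-43) = -5.20588e-50
  (-)t^(-42) = -7.28824e-49
  (+)t^(-41) = -1.02035e-47
  (-)t^(-40) = -1.42849e-46
  (+)t^(-39) = -1.99989e-45
  (-)t^(-38) = -2.79985e-44
  (+)t^(-37) = -3.91979e-43
  (-)t^(-36) = -5.4877e-42
  (+)t^(-35) = -7.68279e-41
  (-)t^(-34) = -1.07559e-39
  (+)t^(-33) = -1.50583e-38
  (-)t^(-32) = -2.10816e-37
  (+)t^(-31) = -2.95142e-36
  (-)t^(-30) = -4.13199e-35
  (+)t^(-29) = -5.78478e-34
  (-)t^(-28) = -8.09869e-33
  (+)t^(-27) = -1.13382e-31
  (-)t^(-26) = -1.58734e-30
  (+)t^(-25) = -2.22228e-29
  (-)t^(-24) = -3.11119e-28
  (+)t^(-23) = -4.35567e-27
  (-)t^(-22) = -6.09794e-26
  (+)t^(-21) = -8.53712e-25
  (-)t^(-20) = -1.1952e-23
  (+)t^(-19) = -1.67327e-22
  (-)t^(-18) = -2.34258e-21
  (+)t^(-17) = -3.27962e-20
  (+)t^(-15) = -6.42805e-18
Sum = (-1.89719e-53) + (-2.65606e-52) + (-3.71849e-51) + (-5.20588e-50) + (-7.28824e-49) + (-1.02035e-47) + (-1.42849e-46) + (-1.99989e-45) + (-2.79985e-44) + (-3.91979e-43) + (-5.4877e-42) + (-7.68279e-41) + (-1.07559e-39) + (-1.50583e-38) + (-2.10816e-37) + (-2.95142e-36) + (-4.13199e-35) + (-5.78478e-34) + (-8.09869e-33) + (-1.13382e-31) + (-1.58734e-30) + (-2.22228e-29) + (-3.11119e-28) + (-4.35567e-27) + (-6.09794e-26) + (-8.53712e-25) + (-1.1952e-23) + (-1.67327e-22) + (-2.34258e-21) + (-3.27962e-20) + (-6.42805e-18)
= -6.463372209e-18
Rounded to 6 significant figures: -6.46337e-18

-6.46337e-18


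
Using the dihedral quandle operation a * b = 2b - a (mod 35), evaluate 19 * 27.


19 * 27 = 2*27 - 19 mod 35
= 54 - 19 mod 35
= 35 mod 35 = 0

0


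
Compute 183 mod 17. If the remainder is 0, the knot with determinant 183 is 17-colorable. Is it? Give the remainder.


Step 1: A knot is p-colorable if and only if p divides its determinant.
Step 2: Compute 183 mod 17.
183 = 10 * 17 + 13
Step 3: 183 mod 17 = 13
Step 4: The knot is 17-colorable: no

13


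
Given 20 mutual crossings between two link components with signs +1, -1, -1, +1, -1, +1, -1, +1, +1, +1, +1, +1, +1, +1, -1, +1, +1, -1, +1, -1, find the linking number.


Step 1: Count positive crossings: 13
Step 2: Count negative crossings: 7
Step 3: Sum of signs = 13 - 7 = 6
Step 4: Linking number = sum/2 = 6/2 = 3

3


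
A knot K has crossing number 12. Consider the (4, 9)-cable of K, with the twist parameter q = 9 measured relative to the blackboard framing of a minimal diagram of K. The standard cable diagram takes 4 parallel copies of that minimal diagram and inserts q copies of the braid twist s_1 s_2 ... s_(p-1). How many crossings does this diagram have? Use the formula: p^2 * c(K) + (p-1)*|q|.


Step 1: Each of the c(K) crossings of the companion diagram becomes p*p = p^2 crossings among the p parallel strands, and each of the |q| twists s_1 s_2 ... s_(p-1) adds (p-1) crossings.
  Crossings = p^2 * c(K) + (p-1)*|q|
Step 2: = 4^2 * 12 + (4-1)*9
Step 3: = 16*12 + 3*9
Step 4: = 192 + 27 = 219

219


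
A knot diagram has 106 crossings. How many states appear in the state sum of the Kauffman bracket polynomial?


Each crossing contributes 2 choices (A-smoothing or B-smoothing).
Total states = 2^106 = 81129638414606681695789005144064

81129638414606681695789005144064


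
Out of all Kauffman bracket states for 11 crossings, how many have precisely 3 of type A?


We choose which 3 of 11 crossings get A-smoothings.
C(11, 3) = 11! / (3! * 8!)
= 165

165


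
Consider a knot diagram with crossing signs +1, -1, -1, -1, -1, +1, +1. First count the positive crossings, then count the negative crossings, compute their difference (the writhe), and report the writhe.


Step 1: Count positive crossings (+1).
Positive crossings: 3
Step 2: Count negative crossings (-1).
Negative crossings: 4
Step 3: Writhe = (positive) - (negative)
w = 3 - 4 = -1
Step 4: |w| = 1, and w is negative

-1


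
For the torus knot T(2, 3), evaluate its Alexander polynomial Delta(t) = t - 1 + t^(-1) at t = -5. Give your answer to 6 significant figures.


Substituting t = -5 into Delta(t) = t - 1 + t^(-1):
Term values: (-5) + (-1) + (-0.2)
Sum = -6.2
Rounded to 6 significant figures: -6.2

-6.2


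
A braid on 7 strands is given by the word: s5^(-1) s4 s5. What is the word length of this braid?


The word length counts the number of generators (including inverses).
Listing each generator: s5^(-1), s4, s5
There are 3 generators in this braid word.

3


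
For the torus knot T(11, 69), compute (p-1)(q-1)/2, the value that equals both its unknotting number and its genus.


For a torus knot T(p,q), both the unknotting number and genus equal (p-1)(q-1)/2.
= (11-1)(69-1)/2
= 10*68/2
= 680/2 = 340

340


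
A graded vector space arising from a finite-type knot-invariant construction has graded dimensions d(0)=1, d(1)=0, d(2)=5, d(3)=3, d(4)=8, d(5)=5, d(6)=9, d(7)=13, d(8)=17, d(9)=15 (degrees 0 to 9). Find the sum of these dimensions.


Total dimension = d(0) + d(1) + ... + d(9)
= 1 + 0 + 5 + 3 + 8 + 5 + 9 + 13 + 17 + 15
= 76

76


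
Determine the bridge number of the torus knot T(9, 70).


The bridge number of T(p,q) is min(p,q).
min(9, 70) = 9

9


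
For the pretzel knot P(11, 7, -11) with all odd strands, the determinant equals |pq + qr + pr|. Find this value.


Step 1: Compute pq + qr + pr.
pq = 11*7 = 77
qr = 7*(-11) = -77
pr = 11*(-11) = -121
pq + qr + pr = 77 + (-77) + (-121) = -121
Step 2: Take absolute value.
det(P(11,7,-11)) = |-121| = 121

121


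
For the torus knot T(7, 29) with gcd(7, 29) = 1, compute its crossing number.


For a torus knot T(p, q) with gcd(p,q)=1,
the crossing number is min(p*(q-1), q*(p-1)).
p*(q-1) = 7*28 = 196
q*(p-1) = 29*6 = 174
min(196, 174) = 174

174


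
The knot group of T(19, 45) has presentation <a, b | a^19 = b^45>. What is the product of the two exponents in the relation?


The relation is a^19 = b^45.
Product of exponents = 19 * 45
= 855

855


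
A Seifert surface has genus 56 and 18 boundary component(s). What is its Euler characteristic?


chi = 2 - 2g - b
= 2 - 2*56 - 18
= 2 - 112 - 18 = -128

-128


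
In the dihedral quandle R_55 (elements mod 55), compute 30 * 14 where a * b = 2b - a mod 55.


30 * 14 = 2*14 - 30 mod 55
= 28 - 30 mod 55
= -2 mod 55 = 53

53


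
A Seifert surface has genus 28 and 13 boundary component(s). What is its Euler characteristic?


chi = 2 - 2g - b
= 2 - 2*28 - 13
= 2 - 56 - 13 = -67

-67


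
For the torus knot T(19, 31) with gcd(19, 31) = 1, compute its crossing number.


For a torus knot T(p, q) with gcd(p,q)=1,
the crossing number is min(p*(q-1), q*(p-1)).
p*(q-1) = 19*30 = 570
q*(p-1) = 31*18 = 558
min(570, 558) = 558

558


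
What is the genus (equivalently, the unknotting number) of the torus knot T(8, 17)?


For a torus knot T(p,q), both the unknotting number and genus equal (p-1)(q-1)/2.
= (8-1)(17-1)/2
= 7*16/2
= 112/2 = 56

56


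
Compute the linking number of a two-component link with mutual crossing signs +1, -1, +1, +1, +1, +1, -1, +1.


Step 1: Count positive crossings: 6
Step 2: Count negative crossings: 2
Step 3: Sum of signs = 6 - 2 = 4
Step 4: Linking number = sum/2 = 4/2 = 2

2


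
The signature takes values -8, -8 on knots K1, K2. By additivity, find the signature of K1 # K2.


The signature is additive under connected sum.
signature(K1 # K2) = (-8) + (-8)
= -16

-16


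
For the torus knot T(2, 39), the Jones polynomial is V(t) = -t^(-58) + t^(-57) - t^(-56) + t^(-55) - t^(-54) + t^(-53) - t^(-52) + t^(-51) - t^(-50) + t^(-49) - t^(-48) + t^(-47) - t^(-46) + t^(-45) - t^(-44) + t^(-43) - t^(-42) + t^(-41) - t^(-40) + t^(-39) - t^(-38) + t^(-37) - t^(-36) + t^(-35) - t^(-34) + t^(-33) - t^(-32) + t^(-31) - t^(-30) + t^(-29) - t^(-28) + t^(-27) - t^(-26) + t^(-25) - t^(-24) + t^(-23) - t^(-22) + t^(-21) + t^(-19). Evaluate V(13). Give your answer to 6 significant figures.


Substituting t = 13 into V(t) = -t^(-58) + t^(-57) - t^(-56) + t^(-55) - t^(-54) + t^(-53) - t^(-52) + t^(-51) - t^(-50) + t^(-49) - t^(-48) + t^(-47) - t^(-46) + t^(-45) - t^(-44) + t^(-43) - t^(-42) + t^(-41) - t^(-40) + t^(-39) - t^(-38) + t^(-37) - t^(-36) + t^(-35) - t^(-34) + t^(-33) - t^(-32) + t^(-31) - t^(-30) + t^(-29) - t^(-28) + t^(-27) - t^(-26) + t^(-25) - t^(-24) + t^(-23) - t^(-22) + t^(-21) + t^(-19):
  (-)t^(-58) = -2.46199e-65
  (+)t^(-57) = 3.20058e-64
  (-)t^(-56) = -4.16076e-63
  (+)t^(-55) = 5.40898e-62
  (-)t^(-54) = -7.03168e-61
  (+)t^(-53) = 9.14118e-60
  (-)t^(-52) = -1.18835e-58
  (+)t^(-51) = 1.54486e-57
  (-)t^(-50) = -2.00832e-56
  (+)t^(-49) = 2.61081e-55
  (-)t^(-48) = -3.39406e-54
  (+)t^(-47) = 4.41227e-53
  (-)t^(-46) = -5.73596e-52
  (+)t^(-45) = 7.45674e-51
  (-)t^(-44) = -9.69377e-50
  (+)t^(-43) = 1.26019e-48
  (-)t^(-42) = -1.63825e-47
  (+)t^(-41) = 2.12972e-46
  (-)t^(-40) = -2.76864e-45
  (+)t^(-39) = 3.59923e-44
  (-)t^(-38) = -4.679e-43
  (+)t^(-37) = 6.08269e-42
  (-)t^(-36) = -7.9075e-41
  (+)t^(-35) = 1.02798e-39
  (-)t^(-34) = -1.33637e-38
  (+)t^(-33) = 1.73728e-37
  (-)t^(-32) = -2.25846e-36
  (+)t^(-31) = 2.936e-35
  (-)t^(-30) = -3.8168e-34
  (+)t^(-29) = 4.96184e-33
  (-)t^(-28) = -6.45039e-32
  (+)t^(-27) = 8.38551e-31
  (-)t^(-26) = -1.09012e-29
  (+)t^(-25) = 1.41715e-28
  (-)t^(-24) = -1.8423e-27
  (+)t^(-23) = 2.39499e-26
  (-)t^(-22) = -3.11348e-25
  (+)t^(-21) = 4.04753e-24
  (+)t^(-19) = 6.84032e-22
Sum = (-2.46199e-65) + (3.20058e-64) + (-4.16076e-63) + (5.40898e-62) + (-7.03168e-61) + (9.14118e-60) + (-1.18835e-58) + (1.54486e-57) + (-2.00832e-56) + (2.61081e-55) + (-3.39406e-54) + (4.41227e-53) + (-5.73596e-52) + (7.45674e-51) + (-9.69377e-50) + (1.26019e-48) + (-1.63825e-47) + (2.12972e-46) + (-2.76864e-45) + (3.59923e-44) + (-4.679e-43) + (6.08269e-42) + (-7.9075e-41) + (1.02798e-39) + (-1.33637e-38) + (1.73728e-37) + (-2.25846e-36) + (2.936e-35) + (-3.8168e-34) + (4.96184e-33) + (-6.45039e-32) + (8.38551e-31) + (-1.09012e-29) + (1.41715e-28) + (-1.8423e-27) + (2.39499e-26) + (-3.11348e-25) + (4.04753e-24) + (6.84032e-22)
= 6.877902387e-22
Rounded to 6 significant figures: 6.8779e-22

6.8779e-22


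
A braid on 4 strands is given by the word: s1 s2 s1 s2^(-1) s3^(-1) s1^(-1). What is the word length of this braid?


The word length counts the number of generators (including inverses).
Listing each generator: s1, s2, s1, s2^(-1), s3^(-1), s1^(-1)
There are 6 generators in this braid word.

6


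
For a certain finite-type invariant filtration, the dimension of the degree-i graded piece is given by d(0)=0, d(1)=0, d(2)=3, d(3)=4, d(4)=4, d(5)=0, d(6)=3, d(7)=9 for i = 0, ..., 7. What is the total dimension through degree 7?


Total dimension = d(0) + d(1) + ... + d(7)
= 0 + 0 + 3 + 4 + 4 + 0 + 3 + 9
= 23

23


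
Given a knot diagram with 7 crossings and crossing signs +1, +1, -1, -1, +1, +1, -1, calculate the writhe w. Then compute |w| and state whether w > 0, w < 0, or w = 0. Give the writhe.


Step 1: Count positive crossings (+1).
Positive crossings: 4
Step 2: Count negative crossings (-1).
Negative crossings: 3
Step 3: Writhe = (positive) - (negative)
w = 4 - 3 = 1
Step 4: |w| = 1, and w is positive

1


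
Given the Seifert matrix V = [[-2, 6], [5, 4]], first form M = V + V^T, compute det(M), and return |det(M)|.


Step 1: Form V + V^T where V = [[-2, 6], [5, 4]]
  V^T = [[-2, 5], [6, 4]]
  V + V^T = [[-4, 11], [11, 8]]
Step 2: det(V + V^T) = (-4)*8 - 11*11
  = -32 - 121 = -153
Step 3: Knot determinant = |det(V + V^T)| = |-153| = 153

153


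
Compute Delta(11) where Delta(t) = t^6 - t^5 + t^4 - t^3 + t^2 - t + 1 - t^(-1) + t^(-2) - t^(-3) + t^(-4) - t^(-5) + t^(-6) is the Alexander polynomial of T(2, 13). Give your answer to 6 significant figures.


Substituting t = 11 into Delta(t) = t^6 - t^5 + t^4 - t^3 + t^2 - t + 1 - t^(-1) + t^(-2) - t^(-3) + t^(-4) - t^(-5) + t^(-6):
Term values: (1771561) + (-161051) + (14641) + (-1331) + (121) + (-11) + (1) + (-0.0909091) + (0.00826446) + (-0.000751315) + (6.83013e-05) + (-6.20921e-06) + (5.64474e-07)
Sum = 1623930.917
Rounded to 6 significant figures: 1.62393e+06

1.62393e+06


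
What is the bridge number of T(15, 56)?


The bridge number of T(p,q) is min(p,q).
min(15, 56) = 15

15


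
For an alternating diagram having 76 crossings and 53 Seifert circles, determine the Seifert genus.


For alternating knots, g = (c - s + 1)/2.
= (76 - 53 + 1)/2
= 24/2 = 12

12


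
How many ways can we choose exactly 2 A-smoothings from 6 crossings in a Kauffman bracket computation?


We choose which 2 of 6 crossings get A-smoothings.
C(6, 2) = 6! / (2! * 4!)
= 15

15
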